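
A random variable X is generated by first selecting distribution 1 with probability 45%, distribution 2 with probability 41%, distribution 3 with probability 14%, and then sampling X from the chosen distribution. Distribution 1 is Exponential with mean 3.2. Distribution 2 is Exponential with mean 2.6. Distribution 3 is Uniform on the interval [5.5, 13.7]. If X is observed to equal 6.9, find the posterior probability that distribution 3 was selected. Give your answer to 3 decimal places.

Likelihoods f(6.9 | ·): 1: 0.0361745; 2: 0.0270692; 3: 0.121951.
Posterior ∝ prior × likelihood. Numerator for 3: 0.14·0.121951 = 0.0170732.
Normalizing constant: 0.45·0.0361745 + 0.41·0.0270692 + 0.14·0.121951 = 0.0444501.
P(3 | observation) = 0.0170732 / 0.0444501 = 0.384098.

0.384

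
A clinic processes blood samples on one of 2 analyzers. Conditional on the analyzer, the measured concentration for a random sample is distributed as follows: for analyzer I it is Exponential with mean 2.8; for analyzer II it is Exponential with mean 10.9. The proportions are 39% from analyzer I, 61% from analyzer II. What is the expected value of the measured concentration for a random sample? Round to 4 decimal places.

7.7410

Component means — I: 2.8; II: 10.9.
E[X] = 0.39·2.8 + 0.61·10.9 = 7.741.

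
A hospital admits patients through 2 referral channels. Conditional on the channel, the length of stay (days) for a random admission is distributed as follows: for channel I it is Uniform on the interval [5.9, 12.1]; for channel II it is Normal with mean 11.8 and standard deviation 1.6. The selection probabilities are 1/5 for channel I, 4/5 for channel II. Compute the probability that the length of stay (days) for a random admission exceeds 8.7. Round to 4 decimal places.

0.8886

Conditional on each channel, P(X > 8.7): I: 0.548387; II: 0.973658.
By total probability, P(X > 8.7) = 0.2·0.548387 + 0.8·0.973658 = 0.888604.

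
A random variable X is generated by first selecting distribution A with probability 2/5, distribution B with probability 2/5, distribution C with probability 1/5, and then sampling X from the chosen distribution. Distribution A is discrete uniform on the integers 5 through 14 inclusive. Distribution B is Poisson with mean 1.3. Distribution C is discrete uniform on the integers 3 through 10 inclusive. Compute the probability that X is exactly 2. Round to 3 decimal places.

Conditional on each component, P(X = 2): A: 0; B: 0.230289; C: 0.
By total probability, P(X = 2) = 0.4·0 + 0.4·0.230289 + 0.2·0 = 0.0921157.

0.092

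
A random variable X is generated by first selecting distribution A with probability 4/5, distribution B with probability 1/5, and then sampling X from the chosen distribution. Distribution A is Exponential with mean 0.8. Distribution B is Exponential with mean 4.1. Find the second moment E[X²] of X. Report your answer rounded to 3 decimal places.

For each component E[X²] = Var + (mean)², giving A: 1.28; B: 33.62.
Overall E[X²] = 0.8·1.28 + 0.2·33.62 = 7.748.

7.748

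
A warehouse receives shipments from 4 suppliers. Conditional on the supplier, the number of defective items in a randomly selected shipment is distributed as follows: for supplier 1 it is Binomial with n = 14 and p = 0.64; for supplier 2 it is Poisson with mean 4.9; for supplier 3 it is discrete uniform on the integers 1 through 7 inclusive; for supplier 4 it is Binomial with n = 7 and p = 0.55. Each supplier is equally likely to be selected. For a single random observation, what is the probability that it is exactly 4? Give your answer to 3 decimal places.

Conditional on each supplier, P(X = 4): 1: 0.00614015; 2: 0.178867; 3: 0.142857; 4: 0.291848.
By total probability, P(X = 4) = 0.25·0.00614015 + 0.25·0.178867 + 0.25·0.142857 + 0.25·0.291848 = 0.154928.

0.155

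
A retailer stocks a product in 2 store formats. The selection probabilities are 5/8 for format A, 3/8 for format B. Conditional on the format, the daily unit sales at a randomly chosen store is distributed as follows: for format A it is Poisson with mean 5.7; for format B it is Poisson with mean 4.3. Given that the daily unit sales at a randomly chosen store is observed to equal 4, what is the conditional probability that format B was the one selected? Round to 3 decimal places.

Likelihoods P(X=4 | ·): A: 0.147167; B: 0.193284.
Posterior ∝ prior × likelihood. Numerator for B: 0.375·0.193284 = 0.0724816.
Normalizing constant: 0.625·0.147167 + 0.375·0.193284 = 0.164461.
P(B | observation) = 0.0724816 / 0.164461 = 0.440723.

0.441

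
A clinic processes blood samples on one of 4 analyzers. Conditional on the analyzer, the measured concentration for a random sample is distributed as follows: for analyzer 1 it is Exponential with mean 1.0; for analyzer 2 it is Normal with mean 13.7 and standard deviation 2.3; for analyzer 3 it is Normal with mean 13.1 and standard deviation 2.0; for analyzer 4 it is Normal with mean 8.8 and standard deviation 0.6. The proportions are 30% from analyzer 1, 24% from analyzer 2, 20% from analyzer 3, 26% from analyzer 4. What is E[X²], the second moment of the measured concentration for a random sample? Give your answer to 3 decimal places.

102.265

For each component E[X²] = Var + (mean)², giving 1: 2; 2: 192.98; 3: 175.61; 4: 77.8.
Overall E[X²] = 0.3·2 + 0.24·192.98 + 0.2·175.61 + 0.26·77.8 = 102.265.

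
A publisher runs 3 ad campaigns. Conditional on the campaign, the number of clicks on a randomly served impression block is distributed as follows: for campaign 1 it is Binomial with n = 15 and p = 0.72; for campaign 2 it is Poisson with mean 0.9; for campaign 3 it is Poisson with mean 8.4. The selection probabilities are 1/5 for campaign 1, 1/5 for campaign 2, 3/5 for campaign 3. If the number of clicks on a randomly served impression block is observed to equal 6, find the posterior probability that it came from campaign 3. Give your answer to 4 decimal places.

0.9772

Likelihoods P(X=6 | ·): 1: 0.00737601; 2: 0.000300094; 3: 0.109716.
Posterior ∝ prior × likelihood. Numerator for 3: 0.6·0.109716 = 0.0658295.
Normalizing constant: 0.2·0.00737601 + 0.2·0.000300094 + 0.6·0.109716 = 0.0673648.
P(3 | observation) = 0.0658295 / 0.0673648 = 0.97721.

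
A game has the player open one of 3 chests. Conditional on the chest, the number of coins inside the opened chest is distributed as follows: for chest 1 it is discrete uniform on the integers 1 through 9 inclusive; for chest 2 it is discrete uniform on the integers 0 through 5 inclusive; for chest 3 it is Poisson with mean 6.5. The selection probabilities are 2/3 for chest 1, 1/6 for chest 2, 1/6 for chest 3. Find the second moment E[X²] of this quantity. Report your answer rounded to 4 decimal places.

30.7639

For each component E[X²] = Var + (mean)², giving 1: 31.6667; 2: 9.16667; 3: 48.75.
Overall E[X²] = 0.666667·31.6667 + 0.166667·9.16667 + 0.166667·48.75 = 30.7639.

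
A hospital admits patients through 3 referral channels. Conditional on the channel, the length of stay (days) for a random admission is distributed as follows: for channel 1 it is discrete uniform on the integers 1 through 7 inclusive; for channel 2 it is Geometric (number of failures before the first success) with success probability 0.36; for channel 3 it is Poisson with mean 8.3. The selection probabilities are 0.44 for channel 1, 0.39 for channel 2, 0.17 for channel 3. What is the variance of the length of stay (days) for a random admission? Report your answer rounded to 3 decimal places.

Per component, 1: μ=4, E[X²]=20; 2: μ=1.77778, E[X²]=8.09877; 3: μ=8.3, E[X²]=77.19.
E[X] = 0.44·4 + 0.39·1.77778 + 0.17·8.3 = 3.86433.
E[X²] = 0.44·20 + 0.39·8.09877 + 0.17·77.19 = 25.0808.
Var(X) = E[X²] − (E[X])² = 25.0808 − 14.9331 = 10.1477.

10.148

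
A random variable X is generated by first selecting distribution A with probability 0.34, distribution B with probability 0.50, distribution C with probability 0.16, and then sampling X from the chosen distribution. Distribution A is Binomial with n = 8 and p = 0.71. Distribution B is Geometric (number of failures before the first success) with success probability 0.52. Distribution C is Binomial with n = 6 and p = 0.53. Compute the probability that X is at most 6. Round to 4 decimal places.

0.9034

Conditional on each component, P(X ≤ 6): A: 0.724418; B: 0.994129; C: 1.
By total probability, P(X ≤ 6) = 0.34·0.724418 + 0.5·0.994129 + 0.16·1 = 0.903367.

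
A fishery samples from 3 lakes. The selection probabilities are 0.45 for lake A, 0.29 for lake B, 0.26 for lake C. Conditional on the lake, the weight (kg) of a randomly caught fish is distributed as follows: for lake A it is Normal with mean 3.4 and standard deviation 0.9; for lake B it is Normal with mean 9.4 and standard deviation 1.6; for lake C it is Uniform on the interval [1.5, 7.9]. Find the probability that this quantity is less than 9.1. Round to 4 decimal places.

Conditional on each lake, P(X < 9.1): A: 1; B: 0.425634; C: 1.
By total probability, P(X < 9.1) = 0.45·1 + 0.29·0.425634 + 0.26·1 = 0.833434.

0.8334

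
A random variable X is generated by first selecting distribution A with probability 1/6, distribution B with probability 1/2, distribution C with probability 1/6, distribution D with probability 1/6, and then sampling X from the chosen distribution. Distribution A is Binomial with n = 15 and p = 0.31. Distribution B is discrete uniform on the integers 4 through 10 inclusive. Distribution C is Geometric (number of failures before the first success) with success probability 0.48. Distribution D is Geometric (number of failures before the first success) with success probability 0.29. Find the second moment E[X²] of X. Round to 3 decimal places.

For each component E[X²] = Var + (mean)², giving A: 24.831; B: 53; C: 3.43056; D: 14.4364.
Overall E[X²] = 0.166667·24.831 + 0.5·53 + 0.166667·3.43056 + 0.166667·14.4364 = 33.6163.

33.616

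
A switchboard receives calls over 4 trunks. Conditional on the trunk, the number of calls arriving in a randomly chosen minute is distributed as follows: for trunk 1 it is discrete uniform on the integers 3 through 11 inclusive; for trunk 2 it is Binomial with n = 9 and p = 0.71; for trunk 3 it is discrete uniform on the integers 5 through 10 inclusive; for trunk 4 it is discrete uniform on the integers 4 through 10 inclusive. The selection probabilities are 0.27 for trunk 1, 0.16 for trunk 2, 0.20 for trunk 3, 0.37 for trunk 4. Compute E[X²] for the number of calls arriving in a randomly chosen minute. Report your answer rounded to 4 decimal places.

53.3030

For each component E[X²] = Var + (mean)², giving 1: 55.6667; 2: 42.6852; 3: 59.1667; 4: 53.
Overall E[X²] = 0.27·55.6667 + 0.16·42.6852 + 0.2·59.1667 + 0.37·53 = 53.303.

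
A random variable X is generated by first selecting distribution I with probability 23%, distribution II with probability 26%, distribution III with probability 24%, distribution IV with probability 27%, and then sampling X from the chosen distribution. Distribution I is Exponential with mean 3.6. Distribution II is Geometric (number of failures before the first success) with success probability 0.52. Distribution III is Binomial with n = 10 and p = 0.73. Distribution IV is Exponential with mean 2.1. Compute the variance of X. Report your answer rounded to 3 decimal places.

10.817

Per component, I: μ=3.6, E[X²]=25.92; II: μ=0.923077, E[X²]=2.62722; III: μ=7.3, E[X²]=55.261; IV: μ=2.1, E[X²]=8.82.
E[X] = 0.23·3.6 + 0.26·0.923077 + 0.24·7.3 + 0.27·2.1 = 3.387.
E[X²] = 0.23·25.92 + 0.26·2.62722 + 0.24·55.261 + 0.27·8.82 = 22.2887.
Var(X) = E[X²] − (E[X])² = 22.2887 − 11.4718 = 10.8169.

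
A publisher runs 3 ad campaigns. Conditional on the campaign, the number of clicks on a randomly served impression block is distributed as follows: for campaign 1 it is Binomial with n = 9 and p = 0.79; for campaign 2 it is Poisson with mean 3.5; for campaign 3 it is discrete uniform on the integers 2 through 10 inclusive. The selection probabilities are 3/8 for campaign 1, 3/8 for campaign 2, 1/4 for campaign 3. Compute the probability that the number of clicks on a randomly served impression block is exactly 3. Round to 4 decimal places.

0.1100

Conditional on each campaign, P(X = 3): 1: 0.00355203; 2: 0.215785; 3: 0.111111.
By total probability, P(X = 3) = 0.375·0.00355203 + 0.375·0.215785 + 0.25·0.111111 = 0.110029.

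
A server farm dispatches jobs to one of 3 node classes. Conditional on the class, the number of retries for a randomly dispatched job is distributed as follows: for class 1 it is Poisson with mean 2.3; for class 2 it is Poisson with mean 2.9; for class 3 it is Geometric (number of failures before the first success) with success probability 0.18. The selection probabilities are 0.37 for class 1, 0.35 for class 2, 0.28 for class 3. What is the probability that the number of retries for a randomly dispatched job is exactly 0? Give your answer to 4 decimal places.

Conditional on each class, P(X = 0): 1: 0.100259; 2: 0.0550232; 3: 0.18.
By total probability, P(X = 0) = 0.37·0.100259 + 0.35·0.0550232 + 0.28·0.18 = 0.106754.

0.1068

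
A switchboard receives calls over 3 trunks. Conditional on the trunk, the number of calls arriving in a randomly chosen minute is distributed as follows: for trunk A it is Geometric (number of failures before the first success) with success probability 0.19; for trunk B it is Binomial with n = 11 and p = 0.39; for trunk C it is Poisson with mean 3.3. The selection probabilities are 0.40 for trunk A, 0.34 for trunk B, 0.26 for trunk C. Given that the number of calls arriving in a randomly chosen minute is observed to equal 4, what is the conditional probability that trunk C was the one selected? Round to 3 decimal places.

0.293

Likelihoods P(X=4 | ·): A: 0.0817888; B: 0.239928; C: 0.182252.
Posterior ∝ prior × likelihood. Numerator for C: 0.26·0.182252 = 0.0473856.
Normalizing constant: 0.4·0.0817888 + 0.34·0.239928 + 0.26·0.182252 = 0.161677.
P(C | observation) = 0.0473856 / 0.161677 = 0.293089.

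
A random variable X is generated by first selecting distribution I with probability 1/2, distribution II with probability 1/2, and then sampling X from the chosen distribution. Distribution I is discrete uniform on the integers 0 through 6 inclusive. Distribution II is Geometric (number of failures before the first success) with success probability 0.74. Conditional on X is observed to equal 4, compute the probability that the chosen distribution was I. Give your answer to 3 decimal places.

0.977

Likelihoods P(X=4 | ·): I: 0.142857; II: 0.00338162.
Posterior ∝ prior × likelihood. Numerator for I: 0.5·0.142857 = 0.0714286.
Normalizing constant: 0.5·0.142857 + 0.5·0.00338162 = 0.0731194.
P(I | observation) = 0.0714286 / 0.0731194 = 0.976876.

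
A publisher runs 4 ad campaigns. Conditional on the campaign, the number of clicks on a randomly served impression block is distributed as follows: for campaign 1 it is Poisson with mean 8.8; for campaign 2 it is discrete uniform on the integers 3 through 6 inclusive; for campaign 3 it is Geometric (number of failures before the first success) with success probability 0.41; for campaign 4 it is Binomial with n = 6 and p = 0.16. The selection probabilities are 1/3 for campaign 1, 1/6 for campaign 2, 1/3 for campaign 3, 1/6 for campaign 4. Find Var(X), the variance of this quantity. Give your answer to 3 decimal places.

15.790

Per component, 1: μ=8.8, E[X²]=86.24; 2: μ=4.5, E[X²]=21.5; 3: μ=1.43902, E[X²]=5.58061; 4: μ=0.96, E[X²]=1.728.
E[X] = 0.333333·8.8 + 0.166667·4.5 + 0.333333·1.43902 + 0.166667·0.96 = 4.32301.
E[X²] = 0.333333·86.24 + 0.166667·21.5 + 0.333333·5.58061 + 0.166667·1.728 = 34.4782.
Var(X) = E[X²] − (E[X])² = 34.4782 − 18.6884 = 15.7898.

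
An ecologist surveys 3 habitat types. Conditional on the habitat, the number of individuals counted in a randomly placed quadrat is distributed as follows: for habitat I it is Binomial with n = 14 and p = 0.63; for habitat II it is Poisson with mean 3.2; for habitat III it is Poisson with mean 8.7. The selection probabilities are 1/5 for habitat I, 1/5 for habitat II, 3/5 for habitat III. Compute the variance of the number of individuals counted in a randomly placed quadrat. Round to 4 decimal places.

11.4078

Per component, I: μ=8.82, E[X²]=81.0558; II: μ=3.2, E[X²]=13.44; III: μ=8.7, E[X²]=84.39.
E[X] = 0.2·8.82 + 0.2·3.2 + 0.6·8.7 = 7.624.
E[X²] = 0.2·81.0558 + 0.2·13.44 + 0.6·84.39 = 69.5332.
Var(X) = E[X²] − (E[X])² = 69.5332 − 58.1254 = 11.4078.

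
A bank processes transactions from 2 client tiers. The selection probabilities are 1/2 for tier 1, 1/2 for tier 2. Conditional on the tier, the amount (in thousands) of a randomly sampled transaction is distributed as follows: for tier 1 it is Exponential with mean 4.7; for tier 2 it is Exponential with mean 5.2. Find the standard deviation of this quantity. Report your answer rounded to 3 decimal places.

4.963

Per component, 1: μ=4.7, E[X²]=44.18; 2: μ=5.2, E[X²]=54.08.
E[X] = 0.5·4.7 + 0.5·5.2 = 4.95.
E[X²] = 0.5·44.18 + 0.5·54.08 = 49.13.
Var(X) = E[X²] − (E[X])² = 49.13 − 24.5025 = 24.6275.
SD(X) = √24.6275 = 4.96261.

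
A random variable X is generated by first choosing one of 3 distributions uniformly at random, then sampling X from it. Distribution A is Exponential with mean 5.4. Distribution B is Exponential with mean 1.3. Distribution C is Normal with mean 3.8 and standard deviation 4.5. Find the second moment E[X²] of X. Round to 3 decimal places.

For each component E[X²] = Var + (mean)², giving A: 58.32; B: 3.38; C: 34.69.
Overall E[X²] = 0.333333·58.32 + 0.333333·3.38 + 0.333333·34.69 = 32.13.

32.130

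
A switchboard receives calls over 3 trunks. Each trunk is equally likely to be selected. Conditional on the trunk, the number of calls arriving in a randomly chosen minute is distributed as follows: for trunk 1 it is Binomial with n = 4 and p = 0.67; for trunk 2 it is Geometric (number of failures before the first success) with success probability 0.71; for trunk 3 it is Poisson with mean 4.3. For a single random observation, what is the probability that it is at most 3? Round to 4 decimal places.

Conditional on each trunk, P(X ≤ 3): 1: 0.798489; 2: 0.992927; 3: 0.377154.
By total probability, P(X ≤ 3) = 0.333333·0.798489 + 0.333333·0.992927 + 0.333333·0.377154 = 0.722857.

0.7229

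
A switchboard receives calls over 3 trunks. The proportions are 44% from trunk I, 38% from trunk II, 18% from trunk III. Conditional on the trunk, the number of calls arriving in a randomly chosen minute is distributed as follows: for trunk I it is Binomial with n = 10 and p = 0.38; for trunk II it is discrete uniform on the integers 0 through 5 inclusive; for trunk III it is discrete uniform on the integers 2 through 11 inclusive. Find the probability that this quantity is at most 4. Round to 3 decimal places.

Conditional on each trunk, P(X ≤ 4): I: 0.682313; II: 0.833333; III: 0.3.
By total probability, P(X ≤ 4) = 0.44·0.682313 + 0.38·0.833333 + 0.18·0.3 = 0.670884.

0.671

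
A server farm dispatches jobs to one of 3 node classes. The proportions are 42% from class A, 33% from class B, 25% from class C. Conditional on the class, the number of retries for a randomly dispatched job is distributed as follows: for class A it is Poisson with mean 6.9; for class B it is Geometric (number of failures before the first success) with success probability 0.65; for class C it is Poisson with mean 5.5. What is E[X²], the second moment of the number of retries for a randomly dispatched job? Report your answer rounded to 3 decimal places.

32.201

For each component E[X²] = Var + (mean)², giving A: 54.51; B: 1.11834; C: 35.75.
Overall E[X²] = 0.42·54.51 + 0.33·1.11834 + 0.25·35.75 = 32.2008.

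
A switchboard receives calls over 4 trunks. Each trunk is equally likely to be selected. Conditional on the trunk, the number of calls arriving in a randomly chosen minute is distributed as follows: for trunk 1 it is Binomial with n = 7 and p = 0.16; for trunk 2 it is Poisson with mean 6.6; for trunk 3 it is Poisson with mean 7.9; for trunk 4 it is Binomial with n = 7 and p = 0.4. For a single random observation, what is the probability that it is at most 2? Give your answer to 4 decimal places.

0.3470

Conditional on each trunk, P(X ≤ 2): 1: 0.913375; 2: 0.0399676; 3: 0.0148687; 4: 0.419904.
By total probability, P(X ≤ 2) = 0.25·0.913375 + 0.25·0.0399676 + 0.25·0.0148687 + 0.25·0.419904 = 0.347029.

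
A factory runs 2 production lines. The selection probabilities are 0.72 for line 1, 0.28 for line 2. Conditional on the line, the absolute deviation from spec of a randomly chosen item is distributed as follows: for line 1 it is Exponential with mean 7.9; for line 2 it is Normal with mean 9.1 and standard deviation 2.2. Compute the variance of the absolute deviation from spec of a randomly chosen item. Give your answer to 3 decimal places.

Per component, 1: μ=7.9, E[X²]=124.82; 2: μ=9.1, E[X²]=87.65.
E[X] = 0.72·7.9 + 0.28·9.1 = 8.236.
E[X²] = 0.72·124.82 + 0.28·87.65 = 114.412.
Var(X) = E[X²] − (E[X])² = 114.412 − 67.8317 = 46.5807.

46.581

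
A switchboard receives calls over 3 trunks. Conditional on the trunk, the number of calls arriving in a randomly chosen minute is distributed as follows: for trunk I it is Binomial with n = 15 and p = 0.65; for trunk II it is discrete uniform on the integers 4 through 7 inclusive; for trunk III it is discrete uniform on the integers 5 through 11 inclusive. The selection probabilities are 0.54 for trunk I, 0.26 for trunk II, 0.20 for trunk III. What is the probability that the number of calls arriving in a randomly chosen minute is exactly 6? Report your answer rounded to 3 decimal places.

Conditional on each trunk, P(X = 6): I: 0.0297507; II: 0.25; III: 0.142857.
By total probability, P(X = 6) = 0.54·0.0297507 + 0.26·0.25 + 0.2·0.142857 = 0.109637.

0.110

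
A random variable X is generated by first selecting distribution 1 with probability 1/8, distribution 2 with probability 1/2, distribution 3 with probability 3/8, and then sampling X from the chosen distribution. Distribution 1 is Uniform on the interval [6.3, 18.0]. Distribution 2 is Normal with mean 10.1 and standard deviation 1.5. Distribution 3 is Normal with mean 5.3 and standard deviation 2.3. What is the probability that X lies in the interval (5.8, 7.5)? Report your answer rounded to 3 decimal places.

Conditional on each component, P(5.8 < X < 7.5): 1: 0.102564; 2: 0.0394441; 3: 0.244547.
By total probability, P(5.8 < X < 7.5) = 0.125·0.102564 + 0.5·0.0394441 + 0.375·0.244547 = 0.124248.

0.124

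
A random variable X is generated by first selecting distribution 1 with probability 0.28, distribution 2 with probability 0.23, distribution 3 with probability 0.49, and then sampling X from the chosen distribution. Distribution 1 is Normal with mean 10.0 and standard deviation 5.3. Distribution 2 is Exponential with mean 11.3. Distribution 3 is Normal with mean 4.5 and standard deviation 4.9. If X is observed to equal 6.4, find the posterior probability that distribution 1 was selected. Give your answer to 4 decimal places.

0.2563

Likelihoods f(6.4 | ·): 1: 0.0597652; 2: 0.0502284; 3: 0.0755205.
Posterior ∝ prior × likelihood. Numerator for 1: 0.28·0.0597652 = 0.0167342.
Normalizing constant: 0.28·0.0597652 + 0.23·0.0502284 + 0.49·0.0755205 = 0.0652918.
P(1 | observation) = 0.0167342 / 0.0652918 = 0.256299.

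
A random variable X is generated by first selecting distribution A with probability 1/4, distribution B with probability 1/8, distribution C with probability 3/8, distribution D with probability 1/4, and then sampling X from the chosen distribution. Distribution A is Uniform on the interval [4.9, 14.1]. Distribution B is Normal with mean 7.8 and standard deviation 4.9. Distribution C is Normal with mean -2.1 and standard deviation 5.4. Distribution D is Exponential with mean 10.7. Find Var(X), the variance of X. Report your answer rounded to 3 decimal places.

77.334

Per component, A: μ=9.5, E[X²]=97.3033; B: μ=7.8, E[X²]=84.85; C: μ=-2.1, E[X²]=33.57; D: μ=10.7, E[X²]=228.98.
E[X] = 0.25·9.5 + 0.125·7.8 + 0.375·-2.1 + 0.25·10.7 = 5.2375.
E[X²] = 0.25·97.3033 + 0.125·84.85 + 0.375·33.57 + 0.25·228.98 = 104.766.
Var(X) = E[X²] − (E[X])² = 104.766 − 27.4314 = 77.3344.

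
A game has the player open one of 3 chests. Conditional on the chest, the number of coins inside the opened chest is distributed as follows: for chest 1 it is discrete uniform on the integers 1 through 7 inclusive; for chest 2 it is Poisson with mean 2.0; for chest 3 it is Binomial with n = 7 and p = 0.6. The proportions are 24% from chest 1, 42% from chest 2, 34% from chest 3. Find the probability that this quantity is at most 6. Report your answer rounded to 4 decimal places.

Conditional on each chest, P(X ≤ 6): 1: 0.857143; 2: 0.995466; 3: 0.972006.
By total probability, P(X ≤ 6) = 0.24·0.857143 + 0.42·0.995466 + 0.34·0.972006 = 0.954292.

0.9543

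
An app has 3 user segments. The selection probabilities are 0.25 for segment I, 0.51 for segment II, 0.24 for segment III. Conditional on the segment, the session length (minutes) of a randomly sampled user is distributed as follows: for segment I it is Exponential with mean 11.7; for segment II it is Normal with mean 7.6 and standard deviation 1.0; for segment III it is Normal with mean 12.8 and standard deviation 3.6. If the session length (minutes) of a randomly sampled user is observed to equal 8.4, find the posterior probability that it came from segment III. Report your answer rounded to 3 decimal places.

0.074

Likelihoods f(8.4 | ·): I: 0.0416882; II: 0.289692; III: 0.0525082.
Posterior ∝ prior × likelihood. Numerator for III: 0.24·0.0525082 = 0.012602.
Normalizing constant: 0.25·0.0416882 + 0.51·0.289692 + 0.24·0.0525082 = 0.170767.
P(III | observation) = 0.012602 / 0.170767 = 0.0737964.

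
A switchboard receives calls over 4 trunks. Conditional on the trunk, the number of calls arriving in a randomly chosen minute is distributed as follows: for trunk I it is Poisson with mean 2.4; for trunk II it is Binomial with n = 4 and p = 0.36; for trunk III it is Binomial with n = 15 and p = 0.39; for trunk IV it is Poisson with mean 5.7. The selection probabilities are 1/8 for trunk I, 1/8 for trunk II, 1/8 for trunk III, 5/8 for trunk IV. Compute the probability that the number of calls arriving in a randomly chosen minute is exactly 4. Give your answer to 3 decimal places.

Conditional on each trunk, P(X = 4): I: 0.125408; II: 0.0167962; III: 0.13741; IV: 0.147167.
By total probability, P(X = 4) = 0.125·0.125408 + 0.125·0.0167962 + 0.125·0.13741 + 0.625·0.147167 = 0.126931.

0.127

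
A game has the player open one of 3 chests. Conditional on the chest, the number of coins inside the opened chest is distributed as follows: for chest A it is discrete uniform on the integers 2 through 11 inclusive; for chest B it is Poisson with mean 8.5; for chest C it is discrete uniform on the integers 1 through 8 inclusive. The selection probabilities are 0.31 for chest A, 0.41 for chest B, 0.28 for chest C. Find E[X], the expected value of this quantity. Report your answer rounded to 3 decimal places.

6.760

Component means — A: 6.5; B: 8.5; C: 4.5.
E[X] = 0.31·6.5 + 0.41·8.5 + 0.28·4.5 = 6.76.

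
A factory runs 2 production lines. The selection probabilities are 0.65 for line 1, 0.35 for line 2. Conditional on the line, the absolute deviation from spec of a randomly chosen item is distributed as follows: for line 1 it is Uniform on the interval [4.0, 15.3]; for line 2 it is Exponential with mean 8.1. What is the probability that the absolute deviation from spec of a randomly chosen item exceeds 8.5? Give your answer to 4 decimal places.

0.5137

Conditional on each line, P(X > 8.5): 1: 0.60177; 2: 0.350154.
By total probability, P(X > 8.5) = 0.65·0.60177 + 0.35·0.350154 = 0.513704.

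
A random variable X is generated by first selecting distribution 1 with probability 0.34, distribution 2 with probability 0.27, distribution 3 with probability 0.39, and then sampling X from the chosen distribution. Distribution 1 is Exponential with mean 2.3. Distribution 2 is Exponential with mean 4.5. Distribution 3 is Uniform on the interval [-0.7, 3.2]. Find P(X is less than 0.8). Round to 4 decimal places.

0.2939

Conditional on each component, P(X < 0.8): 1: 0.293778; 2: 0.162872; 3: 0.384615.
By total probability, P(X < 0.8) = 0.34·0.293778 + 0.27·0.162872 + 0.39·0.384615 = 0.29386.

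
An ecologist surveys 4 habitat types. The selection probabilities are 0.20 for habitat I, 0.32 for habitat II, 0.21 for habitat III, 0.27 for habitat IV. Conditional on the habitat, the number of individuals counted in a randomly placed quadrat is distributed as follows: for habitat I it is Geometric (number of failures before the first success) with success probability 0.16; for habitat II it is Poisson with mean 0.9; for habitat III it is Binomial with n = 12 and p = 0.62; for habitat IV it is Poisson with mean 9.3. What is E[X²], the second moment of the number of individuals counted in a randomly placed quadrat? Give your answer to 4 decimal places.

50.7035

For each component E[X²] = Var + (mean)², giving I: 60.375; II: 1.71; III: 58.1808; IV: 95.79.
Overall E[X²] = 0.2·60.375 + 0.32·1.71 + 0.21·58.1808 + 0.27·95.79 = 50.7035.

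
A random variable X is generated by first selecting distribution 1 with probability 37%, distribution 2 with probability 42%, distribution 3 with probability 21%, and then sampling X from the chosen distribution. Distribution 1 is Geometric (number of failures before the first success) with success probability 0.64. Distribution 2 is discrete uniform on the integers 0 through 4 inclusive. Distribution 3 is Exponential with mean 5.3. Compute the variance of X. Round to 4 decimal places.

10.0896

Per component, 1: μ=0.5625, E[X²]=1.19531; 2: μ=2, E[X²]=6; 3: μ=5.3, E[X²]=56.18.
E[X] = 0.37·0.5625 + 0.42·2 + 0.21·5.3 = 2.16113.
E[X²] = 0.37·1.19531 + 0.42·6 + 0.21·56.18 = 14.7601.
Var(X) = E[X²] − (E[X])² = 14.7601 − 4.67046 = 10.0896.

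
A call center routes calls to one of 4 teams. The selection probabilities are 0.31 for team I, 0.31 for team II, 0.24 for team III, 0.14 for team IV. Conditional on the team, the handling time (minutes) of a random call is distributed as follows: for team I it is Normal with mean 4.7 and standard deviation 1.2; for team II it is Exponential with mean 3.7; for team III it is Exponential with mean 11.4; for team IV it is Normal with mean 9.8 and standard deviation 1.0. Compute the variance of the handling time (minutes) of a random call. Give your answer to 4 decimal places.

Per component, I: μ=4.7, E[X²]=23.53; II: μ=3.7, E[X²]=27.38; III: μ=11.4, E[X²]=259.92; IV: μ=9.8, E[X²]=97.04.
E[X] = 0.31·4.7 + 0.31·3.7 + 0.24·11.4 + 0.14·9.8 = 6.712.
E[X²] = 0.31·23.53 + 0.31·27.38 + 0.24·259.92 + 0.14·97.04 = 91.7485.
Var(X) = E[X²] − (E[X])² = 91.7485 − 45.0509 = 46.6976.

46.6976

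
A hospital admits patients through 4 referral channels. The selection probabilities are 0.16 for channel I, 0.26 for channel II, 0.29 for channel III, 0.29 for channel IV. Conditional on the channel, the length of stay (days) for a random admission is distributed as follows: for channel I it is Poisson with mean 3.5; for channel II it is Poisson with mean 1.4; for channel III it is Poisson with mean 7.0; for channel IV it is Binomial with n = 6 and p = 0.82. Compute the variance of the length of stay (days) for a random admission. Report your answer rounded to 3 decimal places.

7.719

Per component, I: μ=3.5, E[X²]=15.75; II: μ=1.4, E[X²]=3.36; III: μ=7, E[X²]=56; IV: μ=4.92, E[X²]=25.092.
E[X] = 0.16·3.5 + 0.26·1.4 + 0.29·7 + 0.29·4.92 = 4.3808.
E[X²] = 0.16·15.75 + 0.26·3.36 + 0.29·56 + 0.29·25.092 = 26.9103.
Var(X) = E[X²] − (E[X])² = 26.9103 − 19.1914 = 7.71887.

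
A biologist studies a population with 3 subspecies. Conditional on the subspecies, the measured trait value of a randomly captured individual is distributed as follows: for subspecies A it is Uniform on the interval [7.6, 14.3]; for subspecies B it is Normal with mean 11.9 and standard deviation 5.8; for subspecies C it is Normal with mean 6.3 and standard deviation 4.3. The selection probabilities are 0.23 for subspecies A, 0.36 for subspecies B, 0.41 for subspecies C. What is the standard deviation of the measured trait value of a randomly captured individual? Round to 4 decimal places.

5.2244

Per component, A: μ=10.95, E[X²]=123.643; B: μ=11.9, E[X²]=175.25; C: μ=6.3, E[X²]=58.18.
E[X] = 0.23·10.95 + 0.36·11.9 + 0.41·6.3 = 9.3855.
E[X²] = 0.23·123.643 + 0.36·175.25 + 0.41·58.18 = 115.382.
Var(X) = E[X²] − (E[X])² = 115.382 − 88.0876 = 27.2942.
SD(X) = √27.2942 = 5.22438.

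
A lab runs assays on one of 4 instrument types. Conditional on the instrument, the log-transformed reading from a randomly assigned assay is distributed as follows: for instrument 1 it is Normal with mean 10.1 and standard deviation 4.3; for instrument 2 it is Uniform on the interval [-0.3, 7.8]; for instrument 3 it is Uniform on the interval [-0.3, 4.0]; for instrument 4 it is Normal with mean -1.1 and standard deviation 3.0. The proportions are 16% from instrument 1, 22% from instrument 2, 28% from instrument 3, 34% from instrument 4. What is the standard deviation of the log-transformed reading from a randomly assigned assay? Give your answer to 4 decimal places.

Per component, 1: μ=10.1, E[X²]=120.5; 2: μ=3.75, E[X²]=19.53; 3: μ=1.85, E[X²]=4.96333; 4: μ=-1.1, E[X²]=10.21.
E[X] = 0.16·10.1 + 0.22·3.75 + 0.28·1.85 + 0.34·-1.1 = 2.585.
E[X²] = 0.16·120.5 + 0.22·19.53 + 0.28·4.96333 + 0.34·10.21 = 28.4377.
Var(X) = E[X²] − (E[X])² = 28.4377 − 6.68222 = 21.7555.
SD(X) = √21.7555 = 4.66428.

4.6643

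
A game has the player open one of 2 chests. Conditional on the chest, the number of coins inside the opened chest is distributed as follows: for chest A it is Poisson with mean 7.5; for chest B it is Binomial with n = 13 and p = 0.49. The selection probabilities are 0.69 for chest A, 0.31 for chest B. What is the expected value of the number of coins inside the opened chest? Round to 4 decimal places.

Component means — A: 7.5; B: 6.37.
E[X] = 0.69·7.5 + 0.31·6.37 = 7.1497.

7.1497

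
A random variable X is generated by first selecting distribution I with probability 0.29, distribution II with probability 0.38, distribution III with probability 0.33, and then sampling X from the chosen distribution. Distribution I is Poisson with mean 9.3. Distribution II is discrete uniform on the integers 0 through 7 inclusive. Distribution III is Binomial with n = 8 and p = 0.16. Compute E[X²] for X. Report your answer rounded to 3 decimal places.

For each component E[X²] = Var + (mean)², giving I: 95.79; II: 17.5; III: 2.7136.
Overall E[X²] = 0.29·95.79 + 0.38·17.5 + 0.33·2.7136 = 35.3246.

35.325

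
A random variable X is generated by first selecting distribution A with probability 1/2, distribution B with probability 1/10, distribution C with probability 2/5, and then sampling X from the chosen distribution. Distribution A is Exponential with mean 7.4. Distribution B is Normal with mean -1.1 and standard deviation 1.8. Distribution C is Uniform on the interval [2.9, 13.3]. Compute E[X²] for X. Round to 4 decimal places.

85.0543

For each component E[X²] = Var + (mean)², giving A: 109.52; B: 4.45; C: 74.6233.
Overall E[X²] = 0.5·109.52 + 0.1·4.45 + 0.4·74.6233 = 85.0543.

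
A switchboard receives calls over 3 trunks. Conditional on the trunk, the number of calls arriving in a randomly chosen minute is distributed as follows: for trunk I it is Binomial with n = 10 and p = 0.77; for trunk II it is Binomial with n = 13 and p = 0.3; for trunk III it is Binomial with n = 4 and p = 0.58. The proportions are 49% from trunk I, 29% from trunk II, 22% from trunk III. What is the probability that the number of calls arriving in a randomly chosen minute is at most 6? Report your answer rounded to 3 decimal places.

Conditional on each trunk, P(X ≤ 6): I: 0.179402; II: 0.937625; III: 1.
By total probability, P(X ≤ 6) = 0.49·0.179402 + 0.29·0.937625 + 0.22·1 = 0.579818.

0.580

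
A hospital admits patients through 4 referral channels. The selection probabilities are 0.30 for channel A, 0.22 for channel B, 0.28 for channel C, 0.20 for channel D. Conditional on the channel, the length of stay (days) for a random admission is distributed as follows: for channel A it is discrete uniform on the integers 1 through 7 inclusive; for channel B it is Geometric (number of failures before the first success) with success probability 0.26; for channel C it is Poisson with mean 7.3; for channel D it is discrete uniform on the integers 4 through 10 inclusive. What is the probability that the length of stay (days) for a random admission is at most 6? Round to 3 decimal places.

0.650

Conditional on each channel, P(X ≤ 6): A: 0.857143; B: 0.878487; C: 0.406032; D: 0.428571.
By total probability, P(X ≤ 6) = 0.3·0.857143 + 0.22·0.878487 + 0.28·0.406032 + 0.2·0.428571 = 0.649813.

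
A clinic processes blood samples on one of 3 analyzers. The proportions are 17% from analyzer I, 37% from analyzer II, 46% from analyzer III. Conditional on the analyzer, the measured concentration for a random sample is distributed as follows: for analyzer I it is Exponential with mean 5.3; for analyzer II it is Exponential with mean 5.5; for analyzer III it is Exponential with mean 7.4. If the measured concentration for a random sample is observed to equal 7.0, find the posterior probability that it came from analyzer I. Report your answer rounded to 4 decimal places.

Likelihoods f(7.0 | ·): I: 0.0503649; II: 0.0509212; III: 0.0524746.
Posterior ∝ prior × likelihood. Numerator for I: 0.17·0.0503649 = 0.00856203.
Normalizing constant: 0.17·0.0503649 + 0.37·0.0509212 + 0.46·0.0524746 = 0.0515412.
P(I | observation) = 0.00856203 / 0.0515412 = 0.16612.

0.1661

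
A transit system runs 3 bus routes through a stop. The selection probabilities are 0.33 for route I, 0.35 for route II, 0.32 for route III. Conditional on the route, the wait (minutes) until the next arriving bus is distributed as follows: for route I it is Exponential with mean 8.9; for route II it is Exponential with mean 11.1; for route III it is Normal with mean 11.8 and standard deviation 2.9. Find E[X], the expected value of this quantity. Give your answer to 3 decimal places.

Component means — I: 8.9; II: 11.1; III: 11.8.
E[X] = 0.33·8.9 + 0.35·11.1 + 0.32·11.8 = 10.598.

10.598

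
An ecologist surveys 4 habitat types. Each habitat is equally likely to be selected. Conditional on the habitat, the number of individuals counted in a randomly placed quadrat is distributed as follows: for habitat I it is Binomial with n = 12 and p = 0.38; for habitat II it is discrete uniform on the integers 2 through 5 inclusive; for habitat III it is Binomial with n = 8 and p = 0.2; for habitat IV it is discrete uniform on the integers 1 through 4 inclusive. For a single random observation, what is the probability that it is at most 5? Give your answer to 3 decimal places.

0.929

Conditional on each habitat, P(X ≤ 5): I: 0.716715; II: 1; III: 0.998769; IV: 1.
By total probability, P(X ≤ 5) = 0.25·0.716715 + 0.25·1 + 0.25·0.998769 + 0.25·1 = 0.928871.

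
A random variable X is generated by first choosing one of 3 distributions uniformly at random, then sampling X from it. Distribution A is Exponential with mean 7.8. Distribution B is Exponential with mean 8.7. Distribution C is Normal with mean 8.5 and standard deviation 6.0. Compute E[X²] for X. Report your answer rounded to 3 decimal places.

127.103

For each component E[X²] = Var + (mean)², giving A: 121.68; B: 151.38; C: 108.25.
Overall E[X²] = 0.333333·121.68 + 0.333333·151.38 + 0.333333·108.25 = 127.103.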